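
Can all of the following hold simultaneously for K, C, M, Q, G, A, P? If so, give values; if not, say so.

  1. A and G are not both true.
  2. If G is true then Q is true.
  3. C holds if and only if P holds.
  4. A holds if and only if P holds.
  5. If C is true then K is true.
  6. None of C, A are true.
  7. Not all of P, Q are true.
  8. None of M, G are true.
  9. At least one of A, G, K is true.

K = True, C = False, M = False, Q = True, G = False, A = False, P = False

  (1) A=F, G=F — not both ✓
  (2) G=F ⇒ Q: vacuous ✓
  (3) C=F, P=F — same ✓
  (4) A=F, P=F — same ✓
  (5) C=F ⇒ K: vacuous ✓
  (6) {C, A}: 0 true — none ✓
  (7) {P, Q}: 1/2 true — not all ✓
  (8) {M, G}: 0 true — none ✓
  (9) {A, G, K}: 1 true — at least one ✓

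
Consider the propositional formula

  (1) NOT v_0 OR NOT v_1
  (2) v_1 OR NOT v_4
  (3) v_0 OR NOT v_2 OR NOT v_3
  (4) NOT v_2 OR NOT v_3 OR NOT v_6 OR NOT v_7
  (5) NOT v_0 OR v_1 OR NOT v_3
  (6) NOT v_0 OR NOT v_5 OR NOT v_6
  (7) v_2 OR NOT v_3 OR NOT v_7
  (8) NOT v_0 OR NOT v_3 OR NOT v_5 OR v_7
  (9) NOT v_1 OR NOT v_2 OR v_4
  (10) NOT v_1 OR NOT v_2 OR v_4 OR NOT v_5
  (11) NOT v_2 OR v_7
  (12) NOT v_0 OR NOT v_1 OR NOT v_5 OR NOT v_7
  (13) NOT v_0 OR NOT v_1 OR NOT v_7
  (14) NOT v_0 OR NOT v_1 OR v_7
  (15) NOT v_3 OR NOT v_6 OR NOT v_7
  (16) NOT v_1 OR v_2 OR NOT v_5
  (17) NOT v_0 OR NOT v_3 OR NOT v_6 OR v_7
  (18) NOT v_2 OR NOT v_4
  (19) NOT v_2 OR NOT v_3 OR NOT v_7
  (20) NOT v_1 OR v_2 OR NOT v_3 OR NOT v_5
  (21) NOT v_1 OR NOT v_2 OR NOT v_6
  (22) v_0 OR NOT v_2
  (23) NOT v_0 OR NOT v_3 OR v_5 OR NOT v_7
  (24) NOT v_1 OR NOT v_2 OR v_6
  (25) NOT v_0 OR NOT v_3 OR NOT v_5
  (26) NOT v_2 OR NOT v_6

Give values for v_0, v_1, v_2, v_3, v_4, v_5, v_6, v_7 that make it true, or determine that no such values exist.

v_0 = False, v_1 = True, v_2 = False, v_3 = False, v_4 = False, v_5 = False, v_6 = False, v_7 = True

Set v_0 = False.
  then (v_0 OR NOT v_2) forces v_2 = False.
Set v_1 = True.
  then (NOT v_1 OR v_2 OR NOT v_5) forces v_5 = False.
Set v_3 = False.
Set v_4 = False.
Set v_6 = False.
Set v_7 = True.
All clauses satisfied.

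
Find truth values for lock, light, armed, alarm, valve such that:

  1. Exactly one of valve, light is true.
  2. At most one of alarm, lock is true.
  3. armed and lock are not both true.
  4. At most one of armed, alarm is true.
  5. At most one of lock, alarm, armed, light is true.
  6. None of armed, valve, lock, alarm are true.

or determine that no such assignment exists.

lock: False; light: True; armed: False; alarm: False; valve: False

  (1) {valve, light}: 1 true — exactly one ✓
  (2) {alarm, lock}: 0 true — at most one ✓
  (3) armed=F, lock=F — not both ✓
  (4) {armed, alarm}: 0 true — at most one ✓
  (5) {lock, alarm, armed, light}: 1 true — at most one ✓
  (6) {armed, valve, lock, alarm}: 0 true — none ✓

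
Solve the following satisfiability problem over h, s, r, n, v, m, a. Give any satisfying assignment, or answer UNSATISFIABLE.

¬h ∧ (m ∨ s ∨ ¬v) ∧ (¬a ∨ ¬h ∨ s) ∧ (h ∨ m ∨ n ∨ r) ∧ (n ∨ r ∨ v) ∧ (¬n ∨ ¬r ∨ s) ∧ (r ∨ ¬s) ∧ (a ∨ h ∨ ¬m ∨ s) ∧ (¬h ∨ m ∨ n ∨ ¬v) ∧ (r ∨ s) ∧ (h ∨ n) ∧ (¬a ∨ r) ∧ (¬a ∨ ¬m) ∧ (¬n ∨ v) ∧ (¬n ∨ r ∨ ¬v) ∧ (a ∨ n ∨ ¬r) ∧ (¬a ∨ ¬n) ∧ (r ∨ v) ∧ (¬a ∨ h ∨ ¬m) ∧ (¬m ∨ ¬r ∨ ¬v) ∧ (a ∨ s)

h=F; s=T; r=T; n=T; v=T; m=F; a=F

Unit clause (¬h) forces h = False.
In (h ∨ n) only n is left, so n = True.
In (¬n ∨ v) only v is left, so v = True.
In (¬n ∨ r ∨ ¬v) only r is left, so r = True.
In (¬a ∨ ¬n) only ¬a is left, so a = False.
In (¬m ∨ ¬r ∨ ¬v) only ¬m is left, so m = False.
In (a ∨ s) only s is left, so s = True.
All clauses satisfied.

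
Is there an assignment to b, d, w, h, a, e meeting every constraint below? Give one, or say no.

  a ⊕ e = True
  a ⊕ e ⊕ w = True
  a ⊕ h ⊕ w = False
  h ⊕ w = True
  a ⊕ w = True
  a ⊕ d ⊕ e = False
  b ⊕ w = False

b = False, d = True, w = False, h = True, a = True, e = False

a ⊕ e = T ⊕ F = True ✓
a ⊕ e ⊕ w = T ⊕ F ⊕ F = True ✓
a ⊕ h ⊕ w = T ⊕ T ⊕ F = False ✓
h ⊕ w = T ⊕ F = True ✓
a ⊕ w = T ⊕ F = True ✓
a ⊕ d ⊕ e = T ⊕ T ⊕ F = False ✓
b ⊕ w = F ⊕ F = False ✓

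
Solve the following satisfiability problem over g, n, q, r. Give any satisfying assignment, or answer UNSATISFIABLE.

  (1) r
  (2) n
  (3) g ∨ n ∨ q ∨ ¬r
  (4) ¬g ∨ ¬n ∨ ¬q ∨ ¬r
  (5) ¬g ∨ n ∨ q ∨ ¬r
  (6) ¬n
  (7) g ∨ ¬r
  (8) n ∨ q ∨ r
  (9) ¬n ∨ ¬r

Case n = True:
  Clause (¬n) is falsified — contradiction.
Case n = False:
  Clause (n) is falsified — contradiction.
Both cases fail, so the formula is unsatisfiable.

Unsatisfiable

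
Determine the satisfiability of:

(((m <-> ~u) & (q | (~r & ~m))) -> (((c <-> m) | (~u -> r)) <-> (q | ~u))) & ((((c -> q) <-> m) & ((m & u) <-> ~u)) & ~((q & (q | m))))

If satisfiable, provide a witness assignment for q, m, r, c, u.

q: False; m: False; r: True; c: True; u: True

  ((m <-> ~u) & (q | (~r & ~m))) -> (((c <-> m) | (~u -> r)) <-> (q | ~u)) = True
    (m <-> ~u) & (q | (~r & ~m)) = False
      m <-> ~u = True
        ~u = False
      q | (~r & ~m) = False
        ~r & ~m = False
          ~r = False
          ~m = True
    ((c <-> m) | (~u -> r)) <-> (q | ~u) = False
      (c <-> m) | (~u -> r) = True
        c <-> m = False
        ~u -> r = True
          ~u = False
      q | ~u = False
        ~u = False
  (((c -> q) <-> m) & ((m & u) <-> ~u)) & ~((q & (q | m))) = True
    ((c -> q) <-> m) & ((m & u) <-> ~u) = True
      (c -> q) <-> m = True
        c -> q = False
      (m & u) <-> ~u = True
        m & u = False
        ~u = False
    ~((q & (q | m))) = True
      q & (q | m) = False
        q | m = False
Both conjuncts True, so the formula holds.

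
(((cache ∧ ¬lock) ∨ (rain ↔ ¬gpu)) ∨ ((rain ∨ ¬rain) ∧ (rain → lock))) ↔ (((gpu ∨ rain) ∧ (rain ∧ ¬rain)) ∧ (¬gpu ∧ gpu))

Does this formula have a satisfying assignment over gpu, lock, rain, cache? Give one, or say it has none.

gpu = True, lock = False, rain = True, cache = False

  (((cache ∧ ¬lock) ∨ (rain ↔ ¬gpu)) ∨ ((rain ∨ ¬rain) ∧ (rain → lock))) ↔ (((gpu ∨ rain) ∧ (rain ∧ ¬rain)) ∧ (¬gpu ∧ gpu)) = True
    ((cache ∧ ¬lock) ∨ (rain ↔ ¬gpu)) ∨ ((rain ∨ ¬rain) ∧ (rain → lock)) = False
      (cache ∧ ¬lock) ∨ (rain ↔ ¬gpu) = False
        cache ∧ ¬lock = False
          ¬lock = True
        rain ↔ ¬gpu = False
          ¬gpu = False
      (rain ∨ ¬rain) ∧ (rain → lock) = False
        rain ∨ ¬rain = True
          ¬rain = False
        rain → lock = False
    ((gpu ∨ rain) ∧ (rain ∧ ¬rain)) ∧ (¬gpu ∧ gpu) = False
      (gpu ∨ rain) ∧ (rain ∧ ¬rain) = False
        gpu ∨ rain = True
        rain ∧ ¬rain = False
          ¬rain = False
      ¬gpu ∧ gpu = False
        ¬gpu = False
The formula evaluates to True.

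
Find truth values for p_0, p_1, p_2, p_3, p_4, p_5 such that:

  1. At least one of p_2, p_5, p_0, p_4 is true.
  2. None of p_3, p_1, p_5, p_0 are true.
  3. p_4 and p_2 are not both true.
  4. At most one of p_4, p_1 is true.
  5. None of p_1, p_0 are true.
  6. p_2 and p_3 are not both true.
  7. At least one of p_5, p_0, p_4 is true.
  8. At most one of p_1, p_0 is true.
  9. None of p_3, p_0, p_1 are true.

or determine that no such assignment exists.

p_0=F, p_1=F, p_2=F, p_3=F, p_4=T, p_5=F

  (1) {p_2, p_5, p_0, p_4}: 1 true — at least one ✓
  (2) {p_3, p_1, p_5, p_0}: 0 true — none ✓
  (3) p_4=T, p_2=F — not both ✓
  (4) {p_4, p_1}: 1 true — at most one ✓
  (5) {p_1, p_0}: 0 true — none ✓
  (6) p_2=F, p_3=F — not both ✓
  (7) {p_5, p_0, p_4}: 1 true — at least one ✓
  (8) {p_1, p_0}: 0 true — at most one ✓
  (9) {p_3, p_0, p_1}: 0 true — none ✓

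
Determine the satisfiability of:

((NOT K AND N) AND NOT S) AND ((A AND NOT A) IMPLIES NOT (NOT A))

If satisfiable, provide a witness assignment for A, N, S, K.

A=T, N=T, S=F, K=F

  (NOT K AND N) AND NOT S = True
    NOT K AND N = True
      NOT K = True
    NOT S = True
  (A AND NOT A) IMPLIES NOT (NOT A) = True
    A AND NOT A = False
      NOT A = False
    NOT (NOT A) = True
      NOT A = False
Both conjuncts True, so the formula holds.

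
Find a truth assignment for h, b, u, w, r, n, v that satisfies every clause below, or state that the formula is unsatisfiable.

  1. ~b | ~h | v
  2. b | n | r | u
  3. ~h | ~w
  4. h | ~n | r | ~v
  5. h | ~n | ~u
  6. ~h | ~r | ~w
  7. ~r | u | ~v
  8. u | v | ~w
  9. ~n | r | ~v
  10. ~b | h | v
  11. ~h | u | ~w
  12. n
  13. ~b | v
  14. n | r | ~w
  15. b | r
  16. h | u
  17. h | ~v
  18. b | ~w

h: True, b: True, u: True, w: False, r: True, n: True, v: True

Unit clause (n) forces n = True.
Try h = False:
  (h | ~n | ~u) forces u = False.
  clause (h | u) is falsified — backtrack.
So h = True.
  then (~h | ~w) forces w = False.
Set b = True.
  then (~b | ~h | v) forces v = True.
  then (~n | r | ~v) forces r = True.
  then (~r | u | ~v) forces u = True.
All clauses satisfied.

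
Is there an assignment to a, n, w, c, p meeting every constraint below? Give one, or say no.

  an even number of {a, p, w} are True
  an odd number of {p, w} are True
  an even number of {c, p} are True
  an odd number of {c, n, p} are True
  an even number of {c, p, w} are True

a: True; n: True; w: False; c: True; p: True

{a, p, w}: 2 true → even ✓
{p, w}: 1 true → odd ✓
{c, p}: 2 true → even ✓
{c, n, p}: 3 true → odd ✓
{c, p, w}: 2 true → even ✓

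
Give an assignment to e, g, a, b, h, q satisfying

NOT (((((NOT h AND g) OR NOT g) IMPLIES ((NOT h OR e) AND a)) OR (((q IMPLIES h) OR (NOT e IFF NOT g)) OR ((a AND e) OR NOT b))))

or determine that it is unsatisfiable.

e=T, g=F, a=F, b=T, h=F, q=T

  NOT (((((NOT h AND g) OR NOT g) IMPLIES ((NOT h OR e) AND a)) OR (((q IMPLIES h) OR (NOT e IFF NOT g)) OR ((a AND e) OR NOT b)))) = True
    (((NOT h AND g) OR NOT g) IMPLIES ((NOT h OR e) AND a)) OR (((q IMPLIES h) OR (NOT e IFF NOT g)) OR ((a AND e) OR NOT b)) = False
      ((NOT h AND g) OR NOT g) IMPLIES ((NOT h OR e) AND a) = False
        (NOT h AND g) OR NOT g = True
          NOT h AND g = False
            NOT h = True
          NOT g = True
        (NOT h OR e) AND a = False
          NOT h OR e = True
            NOT h = True
      ((q IMPLIES h) OR (NOT e IFF NOT g)) OR ((a AND e) OR NOT b) = False
        (q IMPLIES h) OR (NOT e IFF NOT g) = False
          q IMPLIES h = False
          NOT e IFF NOT g = False
            NOT e = False
            NOT g = True
        (a AND e) OR NOT b = False
          a AND e = False
          NOT b = False
The formula evaluates to True.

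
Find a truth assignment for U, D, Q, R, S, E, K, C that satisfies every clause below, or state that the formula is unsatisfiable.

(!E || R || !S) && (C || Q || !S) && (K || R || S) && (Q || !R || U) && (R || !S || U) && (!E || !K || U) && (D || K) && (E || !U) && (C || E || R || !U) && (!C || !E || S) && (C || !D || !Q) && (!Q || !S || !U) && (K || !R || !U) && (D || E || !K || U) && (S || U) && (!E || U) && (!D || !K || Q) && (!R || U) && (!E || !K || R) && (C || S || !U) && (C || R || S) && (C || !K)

U: True; D: False; Q: False; R: True; S: True; E: True; K: True; C: True

Try U = False:
  (S || U) forces S = True.
  (R || !S || U) forces R = True.
  clause (!R || U) is falsified — backtrack.
So U = True.
  then (E || !U) forces E = True.
Set D = False.
  then (D || K) forces K = True.
  then (!E || !K || R) forces R = True.
  then (C || !K) forces C = True.
  then (!C || !E || S) forces S = True.
  then (!Q || !S || !U) forces Q = False.
All clauses satisfied.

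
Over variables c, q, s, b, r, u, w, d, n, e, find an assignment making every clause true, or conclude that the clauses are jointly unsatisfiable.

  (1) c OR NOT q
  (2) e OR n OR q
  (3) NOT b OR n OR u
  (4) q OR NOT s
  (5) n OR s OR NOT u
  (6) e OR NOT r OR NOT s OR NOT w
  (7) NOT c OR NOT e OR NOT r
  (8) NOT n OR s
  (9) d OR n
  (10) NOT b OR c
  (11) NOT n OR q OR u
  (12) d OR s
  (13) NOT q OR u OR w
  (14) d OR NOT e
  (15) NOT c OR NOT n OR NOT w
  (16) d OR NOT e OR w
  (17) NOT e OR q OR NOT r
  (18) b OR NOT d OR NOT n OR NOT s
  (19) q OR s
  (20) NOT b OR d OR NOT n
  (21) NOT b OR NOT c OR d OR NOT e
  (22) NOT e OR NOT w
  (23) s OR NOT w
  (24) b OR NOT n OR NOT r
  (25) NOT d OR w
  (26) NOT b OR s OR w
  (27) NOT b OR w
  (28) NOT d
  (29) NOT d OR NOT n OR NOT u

Unit clause (NOT d) forces d = False.
In (d OR n) only n is left, so n = True.
In (d OR s) only s is left, so s = True.
In (d OR NOT e) only NOT e is left, so e = False.
In (NOT b OR d OR NOT n) only NOT b is left, so b = False.
In (b OR NOT n OR NOT r) only NOT r is left, so r = False.
In (q OR NOT s) only q is left, so q = True.
In (c OR NOT q) only c is left, so c = True.
In (NOT c OR NOT n OR NOT w) only NOT w is left, so w = False.
In (NOT q OR u OR w) only u is left, so u = True.
All clauses satisfied.

c = True; q = True; s = True; b = False; r = False; u = True; w = False; d = False; n = True; e = False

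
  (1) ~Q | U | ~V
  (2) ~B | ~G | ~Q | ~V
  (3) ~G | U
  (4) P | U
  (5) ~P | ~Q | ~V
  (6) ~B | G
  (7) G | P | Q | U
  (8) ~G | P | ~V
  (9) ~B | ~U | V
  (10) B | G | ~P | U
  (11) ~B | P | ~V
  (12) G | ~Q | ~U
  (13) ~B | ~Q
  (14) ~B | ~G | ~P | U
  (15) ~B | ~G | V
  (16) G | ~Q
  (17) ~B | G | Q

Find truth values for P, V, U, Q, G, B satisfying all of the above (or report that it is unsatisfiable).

P = True; V = False; U = True; Q = False; G = True; B = False

Set P = True.
Set V = False.
Try U = False:
  (~G | U) forces G = False.
  (~B | G) forces B = False.
  clause (B | G | ~P | U) is falsified — backtrack.
So U = True.
  then (~B | ~U | V) forces B = False.
Set Q = False.
Set G = True.
All clauses satisfied.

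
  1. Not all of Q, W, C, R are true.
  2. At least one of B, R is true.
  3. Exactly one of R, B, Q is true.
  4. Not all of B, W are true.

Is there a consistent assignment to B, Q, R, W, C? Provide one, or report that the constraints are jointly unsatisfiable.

B = True; Q = False; R = False; W = False; C = False

  (1) {Q, W, C, R}: 0/4 true — not all ✓
  (2) {B, R}: 1 true — at least one ✓
  (3) {R, B, Q}: 1 true — exactly one ✓
  (4) {B, W}: 1/2 true — not all ✓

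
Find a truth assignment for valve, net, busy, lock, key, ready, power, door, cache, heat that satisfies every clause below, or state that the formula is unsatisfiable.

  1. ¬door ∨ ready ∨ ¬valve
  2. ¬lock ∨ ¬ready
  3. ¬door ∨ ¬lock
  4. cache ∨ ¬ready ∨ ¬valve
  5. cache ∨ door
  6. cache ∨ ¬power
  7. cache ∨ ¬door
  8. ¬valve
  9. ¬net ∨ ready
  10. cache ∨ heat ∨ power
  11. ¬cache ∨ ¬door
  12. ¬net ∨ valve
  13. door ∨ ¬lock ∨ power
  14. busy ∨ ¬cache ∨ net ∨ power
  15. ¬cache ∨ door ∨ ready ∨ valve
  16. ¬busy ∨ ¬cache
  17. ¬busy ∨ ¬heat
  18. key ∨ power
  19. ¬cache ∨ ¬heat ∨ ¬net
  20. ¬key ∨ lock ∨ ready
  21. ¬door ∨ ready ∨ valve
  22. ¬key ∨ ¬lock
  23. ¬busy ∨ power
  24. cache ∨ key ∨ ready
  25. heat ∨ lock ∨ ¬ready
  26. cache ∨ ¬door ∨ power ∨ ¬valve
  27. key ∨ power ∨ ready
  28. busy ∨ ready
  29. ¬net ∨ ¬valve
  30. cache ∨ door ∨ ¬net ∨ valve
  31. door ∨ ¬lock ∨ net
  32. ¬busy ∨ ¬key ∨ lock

valve = False, net = False, busy = False, lock = False, key = True, ready = True, power = True, door = False, cache = True, heat = True

Unit clause (¬valve) forces valve = False.
In (¬net ∨ valve) only ¬net is left, so net = False.
Try busy = True:
  (¬busy ∨ ¬cache) forces cache = False.
  (cache ∨ door) forces door = True.
  clause (cache ∨ ¬door) is falsified — backtrack.
So busy = False.
  then (busy ∨ ready) forces ready = True.
  then (¬lock ∨ ¬ready) forces lock = False.
  then (heat ∨ lock ∨ ¬ready) forces heat = True.
Set key = True.
Set power = True.
  then (cache ∨ ¬power) forces cache = True.
  then (¬cache ∨ ¬door) forces door = False.
All clauses satisfied.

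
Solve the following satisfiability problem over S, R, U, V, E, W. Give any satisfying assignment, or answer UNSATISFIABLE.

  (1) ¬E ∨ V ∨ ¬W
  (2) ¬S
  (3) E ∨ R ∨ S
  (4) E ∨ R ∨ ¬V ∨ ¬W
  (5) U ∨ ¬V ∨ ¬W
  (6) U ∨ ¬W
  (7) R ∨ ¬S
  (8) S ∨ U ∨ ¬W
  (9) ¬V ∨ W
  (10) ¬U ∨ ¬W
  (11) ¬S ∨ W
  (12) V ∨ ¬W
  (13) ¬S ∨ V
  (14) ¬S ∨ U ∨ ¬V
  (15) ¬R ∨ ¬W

Unit clause (¬S) forces S = False.
Set R = False.
  then (E ∨ R ∨ S) forces E = True.
Set U = True.
  then (¬U ∨ ¬W) forces W = False.
  then (¬V ∨ W) forces V = False.
All clauses satisfied.

S: False, R: False, U: True, V: False, E: True, W: False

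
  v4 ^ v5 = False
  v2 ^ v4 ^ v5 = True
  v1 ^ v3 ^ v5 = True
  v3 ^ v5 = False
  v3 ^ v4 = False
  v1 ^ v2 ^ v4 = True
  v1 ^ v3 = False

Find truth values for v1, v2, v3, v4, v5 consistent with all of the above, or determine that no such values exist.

v1 = True; v2 = True; v3 = True; v4 = True; v5 = True

v4 ^ v5 = T ^ T = False ✓
v2 ^ v4 ^ v5 = T ^ T ^ T = True ✓
v1 ^ v3 ^ v5 = T ^ T ^ T = True ✓
v3 ^ v5 = T ^ T = False ✓
v3 ^ v4 = T ^ T = False ✓
v1 ^ v2 ^ v4 = T ^ T ^ T = True ✓
v1 ^ v3 = T ^ T = False ✓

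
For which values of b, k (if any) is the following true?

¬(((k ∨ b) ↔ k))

b = True; k = False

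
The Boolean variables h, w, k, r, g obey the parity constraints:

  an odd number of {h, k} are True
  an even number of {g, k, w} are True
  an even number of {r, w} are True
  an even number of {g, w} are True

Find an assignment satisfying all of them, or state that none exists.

h = True; w = True; k = False; r = True; g = True

{h, k}: 1 true → odd ✓
{g, k, w}: 2 true → even ✓
{r, w}: 2 true → even ✓
{g, w}: 2 true → even ✓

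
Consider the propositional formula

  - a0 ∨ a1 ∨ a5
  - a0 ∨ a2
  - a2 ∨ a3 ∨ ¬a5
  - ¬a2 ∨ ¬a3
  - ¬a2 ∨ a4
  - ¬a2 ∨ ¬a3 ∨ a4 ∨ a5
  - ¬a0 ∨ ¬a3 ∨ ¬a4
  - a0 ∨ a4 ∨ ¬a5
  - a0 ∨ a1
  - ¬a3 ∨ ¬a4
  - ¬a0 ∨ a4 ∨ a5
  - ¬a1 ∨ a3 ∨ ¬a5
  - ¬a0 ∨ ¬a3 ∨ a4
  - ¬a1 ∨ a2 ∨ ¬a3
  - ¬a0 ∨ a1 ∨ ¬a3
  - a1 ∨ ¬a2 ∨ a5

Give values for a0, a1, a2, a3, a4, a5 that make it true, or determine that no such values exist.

Set a0 = True.
Set a1 = True.
Set a2 = True.
  then (¬a2 ∨ ¬a3) forces a3 = False.
  then (¬a2 ∨ a4) forces a4 = True.
  then (¬a1 ∨ a3 ∨ ¬a5) forces a5 = False.
All clauses satisfied.

a0 = True; a1 = True; a2 = True; a3 = False; a4 = True; a5 = False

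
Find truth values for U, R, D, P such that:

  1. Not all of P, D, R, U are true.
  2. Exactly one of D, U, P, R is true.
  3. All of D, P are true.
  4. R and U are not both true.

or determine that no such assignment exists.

Case P = True:
  (2) with P=T forces D = False.
  Constraint (3) is violated (D=F) — contradiction.
Case P = False:
  Constraint (3) is violated (P=F) — contradiction.
Both cases fail — unsatisfiable.

Unsatisfiable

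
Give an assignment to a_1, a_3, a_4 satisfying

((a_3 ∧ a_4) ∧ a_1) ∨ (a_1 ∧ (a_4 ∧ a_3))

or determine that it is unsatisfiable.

a_1=T, a_3=T, a_4=T

  ((a_3 ∧ a_4) ∧ a_1) ∨ (a_1 ∧ (a_4 ∧ a_3)) = True
    (a_3 ∧ a_4) ∧ a_1 = True
      a_3 ∧ a_4 = True
    a_1 ∧ (a_4 ∧ a_3) = True
      a_4 ∧ a_3 = True
The formula evaluates to True.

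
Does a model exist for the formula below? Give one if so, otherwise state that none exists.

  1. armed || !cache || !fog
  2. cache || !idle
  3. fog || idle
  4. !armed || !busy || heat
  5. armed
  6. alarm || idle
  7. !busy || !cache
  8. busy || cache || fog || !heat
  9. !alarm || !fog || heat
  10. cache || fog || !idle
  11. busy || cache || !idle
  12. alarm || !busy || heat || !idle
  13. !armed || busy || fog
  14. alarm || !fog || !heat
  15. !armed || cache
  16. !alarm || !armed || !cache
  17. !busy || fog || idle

Unit clause (armed) forces armed = True.
In (!armed || cache) only cache is left, so cache = True.
In (!alarm || !armed || !cache) only !alarm is left, so alarm = False.
In (alarm || idle) only idle is left, so idle = True.
In (!busy || !cache) only !busy is left, so busy = False.
In (!armed || busy || fog) only fog is left, so fog = True.
In (alarm || !fog || !heat) only !heat is left, so heat = False.
All clauses satisfied.

heat: False; cache: True; fog: True; idle: True; alarm: False; armed: True; busy: False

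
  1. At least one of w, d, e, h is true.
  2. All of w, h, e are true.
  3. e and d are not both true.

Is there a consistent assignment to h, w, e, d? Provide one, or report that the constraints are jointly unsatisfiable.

h=T, w=T, e=T, d=F

  (1) {w, d, e, h}: 3 true — at least one ✓
  (2) {w, h, e}: all 3 true ✓
  (3) e=T, d=F — not both ✓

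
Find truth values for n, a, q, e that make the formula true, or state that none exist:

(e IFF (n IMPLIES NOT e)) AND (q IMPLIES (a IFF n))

n = False, a = False, q = False, e = True

  e IFF (n IMPLIES NOT e) = True
    n IMPLIES NOT e = True
      NOT e = False
  q IMPLIES (a IFF n) = True
    a IFF n = True
Both conjuncts True, so the formula holds.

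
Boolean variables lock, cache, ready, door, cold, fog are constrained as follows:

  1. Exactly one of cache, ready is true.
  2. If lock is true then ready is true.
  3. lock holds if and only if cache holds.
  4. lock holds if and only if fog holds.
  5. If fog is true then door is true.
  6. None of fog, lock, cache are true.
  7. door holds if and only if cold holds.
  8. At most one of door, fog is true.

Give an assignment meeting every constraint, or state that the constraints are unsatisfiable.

lock=F, cache=F, ready=T, door=F, cold=F, fog=F

  (1) {cache, ready}: 1 true — exactly one ✓
  (2) lock=F ⇒ ready: vacuous ✓
  (3) lock=F, cache=F — same ✓
  (4) lock=F, fog=F — same ✓
  (5) fog=F ⇒ door: vacuous ✓
  (6) {fog, lock, cache}: 0 true — none ✓
  (7) door=F, cold=F — same ✓
  (8) {door, fog}: 0 true — at most one ✓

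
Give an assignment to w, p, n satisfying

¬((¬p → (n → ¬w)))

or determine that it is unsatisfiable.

w = True, p = False, n = True

  ¬((¬p → (n → ¬w))) = True
    ¬p → (n → ¬w) = False
      ¬p = True
      n → ¬w = False
        ¬w = False
The formula evaluates to True.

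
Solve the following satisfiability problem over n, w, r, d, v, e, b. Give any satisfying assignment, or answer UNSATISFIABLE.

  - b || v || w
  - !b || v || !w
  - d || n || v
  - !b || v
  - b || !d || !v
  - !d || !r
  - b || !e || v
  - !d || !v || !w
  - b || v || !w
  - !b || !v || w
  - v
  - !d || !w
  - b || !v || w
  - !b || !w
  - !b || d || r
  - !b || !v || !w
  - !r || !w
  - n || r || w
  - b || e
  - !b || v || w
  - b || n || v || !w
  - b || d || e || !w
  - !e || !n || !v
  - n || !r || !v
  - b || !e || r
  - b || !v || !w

Unsatisfiable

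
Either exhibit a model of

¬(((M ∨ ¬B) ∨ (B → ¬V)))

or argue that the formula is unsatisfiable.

M = False; V = True; B = True

  ¬(((M ∨ ¬B) ∨ (B → ¬V))) = True
    (M ∨ ¬B) ∨ (B → ¬V) = False
      M ∨ ¬B = False
        ¬B = False
      B → ¬V = False
        ¬V = False
The formula evaluates to True.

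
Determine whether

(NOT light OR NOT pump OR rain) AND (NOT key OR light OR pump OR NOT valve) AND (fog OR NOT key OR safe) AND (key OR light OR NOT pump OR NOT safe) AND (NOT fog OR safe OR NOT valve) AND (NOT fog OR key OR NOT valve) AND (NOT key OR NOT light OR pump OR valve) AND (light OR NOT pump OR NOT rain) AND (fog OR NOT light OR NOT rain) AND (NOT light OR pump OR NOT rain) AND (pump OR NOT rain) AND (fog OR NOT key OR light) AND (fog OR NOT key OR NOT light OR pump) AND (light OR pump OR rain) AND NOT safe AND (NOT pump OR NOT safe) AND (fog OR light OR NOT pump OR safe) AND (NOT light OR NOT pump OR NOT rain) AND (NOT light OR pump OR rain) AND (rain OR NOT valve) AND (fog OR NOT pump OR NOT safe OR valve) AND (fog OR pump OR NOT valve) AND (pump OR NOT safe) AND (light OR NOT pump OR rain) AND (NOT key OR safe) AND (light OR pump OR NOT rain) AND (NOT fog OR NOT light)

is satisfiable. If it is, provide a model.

Case pump = True:
  (NOT safe) forces safe = False.
  (NOT key OR safe) forces key = False.
  If light = True:
    (NOT light OR NOT pump OR rain) forces rain = True.
    clause (NOT light OR NOT pump OR NOT rain) is falsified.
  If light = False:
    (light OR NOT pump OR NOT rain) forces rain = False.
    clause (light OR NOT pump OR rain) is falsified.
  Every sub-case reaches a contradiction.
Case pump = False:
  (pump OR NOT rain) forces rain = False.
  (light OR pump OR rain) forces light = True.
  Clause (NOT light OR pump OR rain) is falsified — contradiction.
Both cases fail, so the formula is unsatisfiable.

The formula is unsatisfiable.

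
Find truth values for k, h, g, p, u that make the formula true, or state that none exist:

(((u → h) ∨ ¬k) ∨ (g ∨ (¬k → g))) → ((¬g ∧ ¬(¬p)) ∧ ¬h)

k=F, h=F, g=F, p=T, u=T

  (((u → h) ∨ ¬k) ∨ (g ∨ (¬k → g))) → ((¬g ∧ ¬(¬p)) ∧ ¬h) = True
    ((u → h) ∨ ¬k) ∨ (g ∨ (¬k → g)) = True
      (u → h) ∨ ¬k = True
        u → h = False
        ¬k = True
      g ∨ (¬k → g) = False
        ¬k → g = False
          ¬k = True
    (¬g ∧ ¬(¬p)) ∧ ¬h = True
      ¬g ∧ ¬(¬p) = True
        ¬g = True
        ¬(¬p) = True
          ¬p = False
      ¬h = True
The formula evaluates to True.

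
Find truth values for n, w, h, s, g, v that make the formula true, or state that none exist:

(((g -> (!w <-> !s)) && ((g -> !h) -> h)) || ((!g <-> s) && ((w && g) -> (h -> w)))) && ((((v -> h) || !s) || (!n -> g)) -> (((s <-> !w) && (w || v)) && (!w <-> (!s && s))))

n = True; w = True; h = True; s = False; g = False; v = False

  ((g -> (!w <-> !s)) && ((g -> !h) -> h)) || ((!g <-> s) && ((w && g) -> (h -> w))) = True
    (g -> (!w <-> !s)) && ((g -> !h) -> h) = True
      g -> (!w <-> !s) = True
        !w <-> !s = False
          !w = False
          !s = True
      (g -> !h) -> h = True
        g -> !h = True
          !h = False
    (!g <-> s) && ((w && g) -> (h -> w)) = False
      !g <-> s = False
        !g = True
      (w && g) -> (h -> w) = True
        w && g = False
        h -> w = True
  (((v -> h) || !s) || (!n -> g)) -> (((s <-> !w) && (w || v)) && (!w <-> (!s && s))) = True
    ((v -> h) || !s) || (!n -> g) = True
      (v -> h) || !s = True
        v -> h = True
        !s = True
      !n -> g = True
        !n = False
    ((s <-> !w) && (w || v)) && (!w <-> (!s && s)) = True
      (s <-> !w) && (w || v) = True
        s <-> !w = True
          !w = False
        w || v = True
      !w <-> (!s && s) = True
        !w = False
        !s && s = False
          !s = True
Both conjuncts True, so the formula holds.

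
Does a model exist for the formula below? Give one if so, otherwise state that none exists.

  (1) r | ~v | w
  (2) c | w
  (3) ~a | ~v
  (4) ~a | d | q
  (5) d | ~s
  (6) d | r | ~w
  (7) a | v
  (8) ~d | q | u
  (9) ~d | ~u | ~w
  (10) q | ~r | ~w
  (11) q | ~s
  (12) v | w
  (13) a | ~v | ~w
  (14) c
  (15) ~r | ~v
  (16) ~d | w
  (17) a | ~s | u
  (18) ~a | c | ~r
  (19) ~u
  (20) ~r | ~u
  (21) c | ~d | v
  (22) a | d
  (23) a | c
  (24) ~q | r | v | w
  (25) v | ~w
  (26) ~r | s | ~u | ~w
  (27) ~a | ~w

UNSATISFIABLE

Case a = True:
  (~a | ~v) forces v = False.
  (v | w) forces w = True.
  Clause (v | ~w) is falsified — contradiction.
Case a = False:
  (a | v) forces v = True.
  (a | ~v | ~w) forces w = False.
  (r | ~v | w) forces r = True.
  Clause (~r | ~v) is falsified — contradiction.
Both cases fail, so the formula is unsatisfiable.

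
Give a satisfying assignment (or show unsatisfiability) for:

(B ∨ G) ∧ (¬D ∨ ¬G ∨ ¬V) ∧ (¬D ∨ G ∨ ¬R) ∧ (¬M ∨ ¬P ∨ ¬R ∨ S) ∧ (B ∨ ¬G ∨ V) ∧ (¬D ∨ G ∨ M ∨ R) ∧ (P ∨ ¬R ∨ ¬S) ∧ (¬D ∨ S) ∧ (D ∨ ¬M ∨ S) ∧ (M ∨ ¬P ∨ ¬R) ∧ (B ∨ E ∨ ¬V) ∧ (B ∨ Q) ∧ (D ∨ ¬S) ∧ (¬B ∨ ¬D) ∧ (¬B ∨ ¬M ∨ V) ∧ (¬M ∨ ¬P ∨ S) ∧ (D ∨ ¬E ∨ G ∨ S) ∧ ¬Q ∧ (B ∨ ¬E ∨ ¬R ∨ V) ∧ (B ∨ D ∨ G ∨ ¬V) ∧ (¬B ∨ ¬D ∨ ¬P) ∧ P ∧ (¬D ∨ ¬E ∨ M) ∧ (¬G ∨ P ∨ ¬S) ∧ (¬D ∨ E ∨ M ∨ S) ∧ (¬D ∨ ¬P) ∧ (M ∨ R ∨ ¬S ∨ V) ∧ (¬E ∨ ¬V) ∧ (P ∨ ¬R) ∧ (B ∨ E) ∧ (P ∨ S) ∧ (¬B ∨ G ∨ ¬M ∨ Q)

G = True, D = False, V = False, E = True, B = True, Q = False, M = False, R = False, S = False, P = True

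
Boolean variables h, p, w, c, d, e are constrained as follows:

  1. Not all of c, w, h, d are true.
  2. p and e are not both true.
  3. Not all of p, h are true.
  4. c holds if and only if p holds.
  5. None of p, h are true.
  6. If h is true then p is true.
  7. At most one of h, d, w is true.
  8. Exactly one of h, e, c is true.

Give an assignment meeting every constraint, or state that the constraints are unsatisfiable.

h = False, p = False, w = False, c = False, d = True, e = True

  (1) {c, w, h, d}: 1/4 true — not all ✓
  (2) p=F, e=T — not both ✓
  (3) {p, h}: 0/2 true — not all ✓
  (4) c=F, p=F — same ✓
  (5) {p, h}: 0 true — none ✓
  (6) h=F ⇒ p: vacuous ✓
  (7) {h, d, w}: 1 true — at most one ✓
  (8) {h, e, c}: 1 true — exactly one ✓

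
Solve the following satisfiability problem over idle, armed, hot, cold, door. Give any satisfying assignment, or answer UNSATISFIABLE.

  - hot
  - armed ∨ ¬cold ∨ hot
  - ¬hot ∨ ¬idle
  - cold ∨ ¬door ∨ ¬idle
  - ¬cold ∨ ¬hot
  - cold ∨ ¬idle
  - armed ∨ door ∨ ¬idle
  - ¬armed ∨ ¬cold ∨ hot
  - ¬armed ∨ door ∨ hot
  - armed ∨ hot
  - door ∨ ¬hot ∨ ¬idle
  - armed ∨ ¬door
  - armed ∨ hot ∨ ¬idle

idle = False, armed = False, hot = True, cold = False, door = False

Unit clause (hot) forces hot = True.
In (¬hot ∨ ¬idle) only ¬idle is left, so idle = False.
In (¬cold ∨ ¬hot) only ¬cold is left, so cold = False.
Set armed = False.
  then (armed ∨ ¬door) forces door = False.
All clauses satisfied.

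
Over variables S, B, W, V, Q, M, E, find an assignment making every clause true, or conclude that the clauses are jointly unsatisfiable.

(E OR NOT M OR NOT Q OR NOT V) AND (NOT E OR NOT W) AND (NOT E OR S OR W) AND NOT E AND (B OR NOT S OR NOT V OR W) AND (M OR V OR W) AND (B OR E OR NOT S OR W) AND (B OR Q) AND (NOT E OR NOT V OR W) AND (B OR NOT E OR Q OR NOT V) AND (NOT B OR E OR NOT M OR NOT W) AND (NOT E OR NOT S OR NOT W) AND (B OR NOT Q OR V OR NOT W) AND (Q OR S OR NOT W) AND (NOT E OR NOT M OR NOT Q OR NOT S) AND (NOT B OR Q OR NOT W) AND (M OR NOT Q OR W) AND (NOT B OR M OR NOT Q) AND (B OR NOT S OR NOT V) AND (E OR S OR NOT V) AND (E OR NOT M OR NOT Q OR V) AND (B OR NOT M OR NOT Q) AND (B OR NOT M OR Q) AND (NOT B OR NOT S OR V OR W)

S = True, B = True, W = False, V = True, Q = False, M = True, E = False

Unit clause (NOT E) forces E = False.
Set S = True.
Set B = True.
Set W = False.
  then (NOT B OR NOT S OR V OR W) forces V = True.
Try Q = True:
  (E OR NOT M OR NOT Q OR NOT V) forces M = False.
  clause (M OR NOT Q OR W) is falsified — backtrack.
So Q = False.
Set M = True.
All clauses satisfied.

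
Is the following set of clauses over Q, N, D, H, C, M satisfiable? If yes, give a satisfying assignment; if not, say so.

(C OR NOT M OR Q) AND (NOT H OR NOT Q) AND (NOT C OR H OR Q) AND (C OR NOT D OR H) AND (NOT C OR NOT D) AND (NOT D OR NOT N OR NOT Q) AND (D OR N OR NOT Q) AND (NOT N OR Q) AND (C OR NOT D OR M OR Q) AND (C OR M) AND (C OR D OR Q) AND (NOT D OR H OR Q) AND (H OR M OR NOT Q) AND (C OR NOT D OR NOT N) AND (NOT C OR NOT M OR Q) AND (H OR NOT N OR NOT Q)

Q = False, N = False, D = False, H = True, C = True, M = False

Set Q = False.
  then (NOT N OR Q) forces N = False.
Try D = True:
  (NOT C OR NOT D) forces C = False.
  (C OR NOT M OR Q) forces M = False.
  clause (C OR NOT D OR M OR Q) is falsified — backtrack.
So D = False.
  then (C OR D OR Q) forces C = True.
  then (NOT C OR NOT M OR Q) forces M = False.
  then (NOT C OR H OR Q) forces H = True.
All clauses satisfied.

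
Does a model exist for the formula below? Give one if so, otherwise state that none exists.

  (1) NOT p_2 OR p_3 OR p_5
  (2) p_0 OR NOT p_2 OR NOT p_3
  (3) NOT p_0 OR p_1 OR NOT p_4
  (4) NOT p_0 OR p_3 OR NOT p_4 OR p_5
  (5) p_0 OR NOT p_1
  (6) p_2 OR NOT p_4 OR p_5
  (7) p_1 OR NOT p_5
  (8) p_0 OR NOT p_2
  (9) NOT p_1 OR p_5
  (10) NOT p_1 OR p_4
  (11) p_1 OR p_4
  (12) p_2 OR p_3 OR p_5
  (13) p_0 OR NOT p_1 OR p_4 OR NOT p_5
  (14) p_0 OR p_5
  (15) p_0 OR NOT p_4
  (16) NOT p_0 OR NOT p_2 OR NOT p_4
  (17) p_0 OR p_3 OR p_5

Try p_0 = False:
  (p_0 OR NOT p_1) forces p_1 = False.
  (p_1 OR NOT p_5) forces p_5 = False.
  clause (p_0 OR p_5) is falsified — backtrack.
So p_0 = True.
Try p_1 = False:
  (NOT p_0 OR p_1 OR NOT p_4) forces p_4 = False.
  clause (p_1 OR p_4) is falsified — backtrack.
So p_1 = True.
  then (NOT p_1 OR p_5) forces p_5 = True.
  then (NOT p_1 OR p_4) forces p_4 = True.
  then (NOT p_0 OR NOT p_2 OR NOT p_4) forces p_2 = False.
Set p_3 = False.
All clauses satisfied.

p_0=T, p_1=T, p_2=F, p_3=F, p_4=T, p_5=T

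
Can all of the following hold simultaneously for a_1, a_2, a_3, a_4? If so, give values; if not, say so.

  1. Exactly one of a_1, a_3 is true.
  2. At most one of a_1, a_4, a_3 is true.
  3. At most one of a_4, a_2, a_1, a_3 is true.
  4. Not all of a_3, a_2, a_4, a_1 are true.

a_1: True, a_2: False, a_3: False, a_4: False

  (1) {a_1, a_3}: 1 true — exactly one ✓
  (2) {a_1, a_4, a_3}: 1 true — at most one ✓
  (3) {a_4, a_2, a_1, a_3}: 1 true — at most one ✓
  (4) {a_3, a_2, a_4, a_1}: 1/4 true — not all ✓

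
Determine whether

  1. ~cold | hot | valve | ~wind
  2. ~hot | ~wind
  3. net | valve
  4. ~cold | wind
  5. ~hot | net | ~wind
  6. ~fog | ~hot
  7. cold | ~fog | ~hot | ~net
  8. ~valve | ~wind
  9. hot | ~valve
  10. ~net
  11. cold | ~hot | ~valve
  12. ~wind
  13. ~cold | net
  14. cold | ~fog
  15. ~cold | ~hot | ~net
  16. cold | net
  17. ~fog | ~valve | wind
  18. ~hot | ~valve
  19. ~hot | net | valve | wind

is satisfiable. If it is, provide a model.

Unsatisfiable — no assignment works.

Case wind = True:
  Clause (~wind) is falsified — contradiction.
Case wind = False:
  (~cold | wind) forces cold = False.
  (~net) forces net = False.
  Clause (cold | net) is falsified — contradiction.
Both cases fail, so the formula is unsatisfiable.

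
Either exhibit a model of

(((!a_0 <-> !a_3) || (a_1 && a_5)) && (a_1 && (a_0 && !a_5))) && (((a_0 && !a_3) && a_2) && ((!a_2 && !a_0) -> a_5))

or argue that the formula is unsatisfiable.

Case a_0 = True: the formula simplifies to ((a_3 || (a_1 && a_5)) && (a_1 && !a_5)) && (!a_3 && a_2).
  a_5 = True: the conjunct !a_5 is False.
  a_5 = False: simplifies to (a_3 && a_1) && (!a_3 && a_2).
    a_3 = True: the conjunct !a_3 is False.
    a_3 = False: the conjunct a_3 is False.
Case a_0 = False: the conjunct a_0 is False.
Both cases fail — unsatisfiable.

No satisfying assignment exists.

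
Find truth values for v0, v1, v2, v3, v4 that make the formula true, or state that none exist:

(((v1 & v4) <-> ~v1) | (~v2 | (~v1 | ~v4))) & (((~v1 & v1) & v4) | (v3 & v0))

v0: True; v1: True; v2: True; v3: True; v4: False

  ((v1 & v4) <-> ~v1) | (~v2 | (~v1 | ~v4)) = True
    (v1 & v4) <-> ~v1 = True
      v1 & v4 = False
      ~v1 = False
    ~v2 | (~v1 | ~v4) = True
      ~v2 = False
      ~v1 | ~v4 = True
        ~v1 = False
        ~v4 = True
  ((~v1 & v1) & v4) | (v3 & v0) = True
    (~v1 & v1) & v4 = False
      ~v1 & v1 = False
        ~v1 = False
    v3 & v0 = True
Both conjuncts True, so the formula holds.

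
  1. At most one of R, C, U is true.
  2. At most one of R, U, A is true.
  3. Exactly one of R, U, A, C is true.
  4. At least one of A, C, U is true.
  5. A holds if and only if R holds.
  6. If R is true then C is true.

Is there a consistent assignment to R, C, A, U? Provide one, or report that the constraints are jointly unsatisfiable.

R: False; C: False; A: False; U: True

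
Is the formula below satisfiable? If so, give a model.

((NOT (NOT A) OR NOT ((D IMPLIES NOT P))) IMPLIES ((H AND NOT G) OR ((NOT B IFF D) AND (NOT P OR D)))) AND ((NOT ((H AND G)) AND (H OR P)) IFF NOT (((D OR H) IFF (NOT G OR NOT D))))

A: False, D: False, G: False, P: True, H: False, B: True

  (NOT (NOT A) OR NOT ((D IMPLIES NOT P))) IMPLIES ((H AND NOT G) OR ((NOT B IFF D) AND (NOT P OR D))) = True
    NOT (NOT A) OR NOT ((D IMPLIES NOT P)) = False
      NOT (NOT A) = False
        NOT A = True
      NOT ((D IMPLIES NOT P)) = False
        D IMPLIES NOT P = True
          NOT P = False
    (H AND NOT G) OR ((NOT B IFF D) AND (NOT P OR D)) = False
      H AND NOT G = False
        NOT G = True
      (NOT B IFF D) AND (NOT P OR D) = False
        NOT B IFF D = True
          NOT B = False
        NOT P OR D = False
          NOT P = False
  (NOT ((H AND G)) AND (H OR P)) IFF NOT (((D OR H) IFF (NOT G OR NOT D))) = True
    NOT ((H AND G)) AND (H OR P) = True
      NOT ((H AND G)) = True
        H AND G = False
      H OR P = True
    NOT (((D OR H) IFF (NOT G OR NOT D))) = True
      (D OR H) IFF (NOT G OR NOT D) = False
        D OR H = False
        NOT G OR NOT D = True
          NOT G = True
          NOT D = True
Both conjuncts True, so the formula holds.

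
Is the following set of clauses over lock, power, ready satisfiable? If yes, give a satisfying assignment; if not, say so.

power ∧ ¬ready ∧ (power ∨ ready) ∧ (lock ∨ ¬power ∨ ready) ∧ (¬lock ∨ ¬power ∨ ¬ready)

lock = True, power = True, ready = False

Unit clause (power) forces power = True.
Unit clause (¬ready) forces ready = False.
In (lock ∨ ¬power ∨ ready) only lock is left, so lock = True.
Check each clause:
  (power): power holds.
  (¬ready): ¬ready holds.
  (power ∨ ready): power holds.
  (lock ∨ ¬power ∨ ready): lock holds.
  (¬lock ∨ ¬power ∨ ¬ready): ¬ready holds.
All clauses satisfied.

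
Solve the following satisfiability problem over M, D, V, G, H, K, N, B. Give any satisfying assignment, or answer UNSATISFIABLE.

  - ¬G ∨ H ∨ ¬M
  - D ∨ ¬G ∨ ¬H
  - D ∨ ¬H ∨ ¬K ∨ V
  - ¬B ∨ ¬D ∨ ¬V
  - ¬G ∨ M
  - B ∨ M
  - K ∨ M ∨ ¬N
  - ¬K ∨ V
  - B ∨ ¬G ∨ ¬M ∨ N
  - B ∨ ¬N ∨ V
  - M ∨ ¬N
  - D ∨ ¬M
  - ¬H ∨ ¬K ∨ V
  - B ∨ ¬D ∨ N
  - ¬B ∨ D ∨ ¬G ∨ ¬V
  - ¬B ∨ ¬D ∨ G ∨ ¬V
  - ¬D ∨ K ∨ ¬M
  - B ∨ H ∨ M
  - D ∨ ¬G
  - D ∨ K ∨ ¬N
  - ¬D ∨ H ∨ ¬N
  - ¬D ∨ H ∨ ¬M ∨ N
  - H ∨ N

Set M = False.
  then (¬G ∨ M) forces G = False.
  then (B ∨ M) forces B = True.
  then (M ∨ ¬N) forces N = False.
  then (H ∨ N) forces H = True.
Set D = False.
Set V = True.
Set K = False.
All clauses satisfied.

M=F, D=F, V=T, G=F, H=T, K=F, N=F, B=T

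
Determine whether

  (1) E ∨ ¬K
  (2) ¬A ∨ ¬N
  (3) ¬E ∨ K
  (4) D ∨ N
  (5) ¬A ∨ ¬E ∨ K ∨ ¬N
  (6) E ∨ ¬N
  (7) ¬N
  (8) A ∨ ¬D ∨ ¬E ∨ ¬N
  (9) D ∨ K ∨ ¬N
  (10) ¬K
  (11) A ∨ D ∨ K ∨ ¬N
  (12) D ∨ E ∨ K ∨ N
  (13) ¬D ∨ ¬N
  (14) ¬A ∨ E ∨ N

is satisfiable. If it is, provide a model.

A = False, K = False, D = True, E = False, N = False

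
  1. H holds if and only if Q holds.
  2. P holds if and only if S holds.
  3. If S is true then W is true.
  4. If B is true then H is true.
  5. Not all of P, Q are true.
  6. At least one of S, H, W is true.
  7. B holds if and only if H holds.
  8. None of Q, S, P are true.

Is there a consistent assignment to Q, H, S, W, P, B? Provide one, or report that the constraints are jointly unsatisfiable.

Q = False, H = False, S = False, W = True, P = False, B = False

  (1) H=F, Q=F — same ✓
  (2) P=F, S=F — same ✓
  (3) S=F ⇒ W: vacuous ✓
  (4) B=F ⇒ H: vacuous ✓
  (5) {P, Q}: 0/2 true — not all ✓
  (6) {S, H, W}: 1 true — at least one ✓
  (7) B=F, H=F — same ✓
  (8) {Q, S, P}: 0 true — none ✓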